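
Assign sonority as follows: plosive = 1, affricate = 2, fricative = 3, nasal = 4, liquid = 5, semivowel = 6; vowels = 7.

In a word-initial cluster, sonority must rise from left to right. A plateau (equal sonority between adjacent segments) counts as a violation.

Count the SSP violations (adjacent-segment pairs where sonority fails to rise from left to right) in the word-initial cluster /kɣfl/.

1

/k/ is a plosive (sonority 1).
/ɣ/ is a fricative (sonority 3).
/f/ is a fricative (sonority 3).
/l/ is a liquid (sonority 5).
/k/→/ɣ/: 1→3 (rises) — ok.
/ɣ/→/f/: 3→3 (plateau) — violation.
/f/→/l/: 3→5 (rises) — ok.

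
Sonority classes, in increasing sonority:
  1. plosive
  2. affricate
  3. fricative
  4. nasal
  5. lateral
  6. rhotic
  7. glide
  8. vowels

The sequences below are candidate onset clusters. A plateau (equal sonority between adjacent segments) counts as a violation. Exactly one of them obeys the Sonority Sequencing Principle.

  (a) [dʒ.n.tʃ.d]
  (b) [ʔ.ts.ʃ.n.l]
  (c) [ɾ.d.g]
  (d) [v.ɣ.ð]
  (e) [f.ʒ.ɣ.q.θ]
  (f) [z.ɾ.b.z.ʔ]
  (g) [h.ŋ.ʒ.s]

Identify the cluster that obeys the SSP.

(a) 2-4-2-1 → violates
(b) 1-2-3-4-5 → obeys
(c) 6-1-1 → violates
(d) 3-3-3 → violates
(e) 3-3-3-1-3 → violates
(f) 3-6-1-3-1 → violates
(g) 3-4-3-3 → violates

b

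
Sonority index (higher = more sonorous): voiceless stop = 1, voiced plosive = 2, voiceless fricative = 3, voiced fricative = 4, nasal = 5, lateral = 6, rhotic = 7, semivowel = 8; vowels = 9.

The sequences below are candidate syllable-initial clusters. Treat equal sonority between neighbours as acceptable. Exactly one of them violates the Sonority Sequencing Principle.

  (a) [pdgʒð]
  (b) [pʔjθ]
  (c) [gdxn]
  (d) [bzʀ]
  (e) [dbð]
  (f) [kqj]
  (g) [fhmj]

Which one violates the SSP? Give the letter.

b

(a) 1-2-2-4-4 → obeys
(b) 1-1-8-3 → violates
(c) 2-2-3-5 → obeys
(d) 2-4-7 → obeys
(e) 2-2-4 → obeys
(f) 1-1-8 → obeys
(g) 3-3-5-8 → obeys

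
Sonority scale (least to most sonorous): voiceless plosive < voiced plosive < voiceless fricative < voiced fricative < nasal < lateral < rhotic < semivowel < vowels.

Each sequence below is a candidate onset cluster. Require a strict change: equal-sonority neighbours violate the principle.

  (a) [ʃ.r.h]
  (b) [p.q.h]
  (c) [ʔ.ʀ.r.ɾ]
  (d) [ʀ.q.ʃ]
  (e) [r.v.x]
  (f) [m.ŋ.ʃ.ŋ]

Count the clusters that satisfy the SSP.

(a) 3-7-3 → violates
(b) 1-1-3 → violates
(c) 1-7-7-7 → violates
(d) 7-1-3 → violates
(e) 7-4-3 → violates
(f) 5-5-3-5 → violates

0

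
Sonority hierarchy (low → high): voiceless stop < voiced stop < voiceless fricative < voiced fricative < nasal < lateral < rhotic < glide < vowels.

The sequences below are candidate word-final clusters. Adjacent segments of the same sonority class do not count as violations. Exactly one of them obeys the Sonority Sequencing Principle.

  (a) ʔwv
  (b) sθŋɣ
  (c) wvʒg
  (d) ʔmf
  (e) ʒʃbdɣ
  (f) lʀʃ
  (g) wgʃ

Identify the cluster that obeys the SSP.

(a) 1-8-4 → violates
(b) 3-3-5-4 → violates
(c) 8-4-4-2 → obeys
(d) 1-5-3 → violates
(e) 4-3-2-2-4 → violates
(f) 6-7-3 → violates
(g) 8-2-3 → violates

c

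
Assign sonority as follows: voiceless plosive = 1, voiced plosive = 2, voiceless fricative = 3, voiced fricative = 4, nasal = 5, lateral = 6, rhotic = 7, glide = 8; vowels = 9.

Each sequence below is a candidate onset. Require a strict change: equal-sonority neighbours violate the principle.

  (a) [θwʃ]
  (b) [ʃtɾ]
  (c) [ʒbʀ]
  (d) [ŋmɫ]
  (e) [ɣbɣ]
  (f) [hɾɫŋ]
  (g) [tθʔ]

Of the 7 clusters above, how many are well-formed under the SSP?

0

(a) [θwʃ]: profile 3-8-3 — violates.
(b) [ʃtɾ]: profile 3-1-7 — violates.
(c) [ʒbʀ]: profile 4-2-7 — violates.
(d) [ŋmɫ]: profile 5-5-6 — violates.
(e) [ɣbɣ]: profile 4-2-4 — violates.
(f) [hɾɫŋ]: profile 3-7-6-5 — violates.
(g) [tθʔ]: profile 1-3-1 — violates.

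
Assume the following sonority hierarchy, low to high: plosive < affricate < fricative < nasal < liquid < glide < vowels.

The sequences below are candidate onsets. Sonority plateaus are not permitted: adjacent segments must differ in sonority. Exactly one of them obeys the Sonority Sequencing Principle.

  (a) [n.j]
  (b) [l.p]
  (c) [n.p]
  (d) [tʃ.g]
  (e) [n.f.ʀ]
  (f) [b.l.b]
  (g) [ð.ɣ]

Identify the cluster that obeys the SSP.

(a) 4-6 → obeys
(b) 5-1 → violates
(c) 4-1 → violates
(d) 2-1 → violates
(e) 4-3-5 → violates
(f) 1-5-1 → violates
(g) 3-3 → violates

a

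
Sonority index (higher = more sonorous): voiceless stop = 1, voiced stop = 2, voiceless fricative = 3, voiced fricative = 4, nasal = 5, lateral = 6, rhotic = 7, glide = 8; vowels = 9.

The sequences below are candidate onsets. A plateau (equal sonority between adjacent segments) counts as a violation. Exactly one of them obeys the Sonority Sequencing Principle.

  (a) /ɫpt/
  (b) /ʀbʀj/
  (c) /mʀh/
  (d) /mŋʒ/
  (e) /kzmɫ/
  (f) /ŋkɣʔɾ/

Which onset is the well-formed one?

(a) sonority 6-1-1: ill-formed.
(b) sonority 7-2-7-8: ill-formed.
(c) sonority 5-7-3: ill-formed.
(d) sonority 5-5-4: ill-formed.
(e) sonority 1-4-5-6: well-formed.
(f) sonority 5-1-4-1-7: ill-formed.

e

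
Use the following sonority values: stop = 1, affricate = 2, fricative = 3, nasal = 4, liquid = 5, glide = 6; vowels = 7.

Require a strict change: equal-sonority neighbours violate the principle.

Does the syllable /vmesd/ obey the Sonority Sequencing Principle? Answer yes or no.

Onset: /v/ is a fricative (sonority 3), /m/ is a nasal (sonority 4); then the nucleus /e/ (sonority 7).
Onset profile 3-4-7 — rises to the nucleus.
Coda: /s/ is a fricative (sonority 3), /d/ is a stop (sonority 1).
Coda profile 7-3-1 — falls from the nucleus.

yes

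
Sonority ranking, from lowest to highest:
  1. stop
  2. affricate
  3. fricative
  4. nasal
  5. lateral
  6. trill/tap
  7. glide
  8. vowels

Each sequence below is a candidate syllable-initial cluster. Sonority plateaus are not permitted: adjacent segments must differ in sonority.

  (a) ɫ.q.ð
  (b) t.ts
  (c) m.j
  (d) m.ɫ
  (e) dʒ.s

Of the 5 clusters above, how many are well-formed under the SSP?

4

(a) 5-1-3 → violates
(b) 1-2 → obeys
(c) 4-7 → obeys
(d) 4-5 → obeys
(e) 2-3 → obeys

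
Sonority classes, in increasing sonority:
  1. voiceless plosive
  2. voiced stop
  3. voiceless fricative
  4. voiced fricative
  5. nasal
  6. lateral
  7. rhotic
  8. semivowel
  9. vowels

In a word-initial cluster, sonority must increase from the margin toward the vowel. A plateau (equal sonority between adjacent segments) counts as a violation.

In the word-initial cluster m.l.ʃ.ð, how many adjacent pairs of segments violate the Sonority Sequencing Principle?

1

/m/: nasal = 5.
/l/: lateral = 6.
/ʃ/: voiceless fricative = 3.
/ð/: voiced fricative = 4.
/m/→/l/: 5→6 (rises) — ok.
/l/→/ʃ/: 6→3 (does not rise) — violation.
/ʃ/→/ð/: 3→4 (rises) — ok.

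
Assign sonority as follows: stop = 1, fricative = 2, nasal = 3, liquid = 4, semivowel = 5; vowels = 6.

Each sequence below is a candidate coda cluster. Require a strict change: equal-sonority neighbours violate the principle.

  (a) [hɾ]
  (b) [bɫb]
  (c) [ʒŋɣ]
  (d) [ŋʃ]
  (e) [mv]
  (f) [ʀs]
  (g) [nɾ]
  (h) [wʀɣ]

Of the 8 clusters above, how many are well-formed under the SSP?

(a) sonority 2-4: ill-formed.
(b) sonority 1-4-1: ill-formed.
(c) sonority 2-3-2: ill-formed.
(d) sonority 3-2: well-formed.
(e) sonority 3-2: well-formed.
(f) sonority 4-2: well-formed.
(g) sonority 3-4: ill-formed.
(h) sonority 5-4-2: well-formed.

4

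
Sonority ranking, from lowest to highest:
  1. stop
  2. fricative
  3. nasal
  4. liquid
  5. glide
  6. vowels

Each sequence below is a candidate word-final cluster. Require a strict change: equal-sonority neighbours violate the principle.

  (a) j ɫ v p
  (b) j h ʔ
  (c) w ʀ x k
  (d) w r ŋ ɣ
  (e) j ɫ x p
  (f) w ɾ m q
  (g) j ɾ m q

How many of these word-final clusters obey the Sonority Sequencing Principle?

7

(a) 5-4-2-1 → obeys
(b) 5-2-1 → obeys
(c) 5-4-2-1 → obeys
(d) 5-4-3-2 → obeys
(e) 5-4-2-1 → obeys
(f) 5-4-3-1 → obeys
(g) 5-4-3-1 → obeys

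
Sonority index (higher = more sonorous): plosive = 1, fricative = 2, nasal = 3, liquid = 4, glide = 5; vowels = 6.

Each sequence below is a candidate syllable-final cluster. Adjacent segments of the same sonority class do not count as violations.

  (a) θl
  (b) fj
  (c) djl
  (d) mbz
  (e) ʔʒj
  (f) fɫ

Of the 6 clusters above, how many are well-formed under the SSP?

(a) 2-4 → violates
(b) 2-5 → violates
(c) 1-5-4 → violates
(d) 3-1-2 → violates
(e) 1-2-5 → violates
(f) 2-4 → violates

0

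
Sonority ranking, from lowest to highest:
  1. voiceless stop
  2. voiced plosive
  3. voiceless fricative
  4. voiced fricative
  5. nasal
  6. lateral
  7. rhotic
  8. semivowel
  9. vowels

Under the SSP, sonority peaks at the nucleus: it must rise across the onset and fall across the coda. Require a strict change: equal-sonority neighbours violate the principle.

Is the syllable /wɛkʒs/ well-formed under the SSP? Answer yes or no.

Onset: /w/ is a semivowel (sonority 8); then the nucleus /ɛ/ (sonority 9).
Onset profile 8-9 — rises to the nucleus.
Coda: /k/ is a voiceless stop (sonority 1), /ʒ/ is a voiced fricative (sonority 4), /s/ is a voiceless fricative (sonority 3).
Coda profile 9-1-4-3 — does not strictly fall throughout.

no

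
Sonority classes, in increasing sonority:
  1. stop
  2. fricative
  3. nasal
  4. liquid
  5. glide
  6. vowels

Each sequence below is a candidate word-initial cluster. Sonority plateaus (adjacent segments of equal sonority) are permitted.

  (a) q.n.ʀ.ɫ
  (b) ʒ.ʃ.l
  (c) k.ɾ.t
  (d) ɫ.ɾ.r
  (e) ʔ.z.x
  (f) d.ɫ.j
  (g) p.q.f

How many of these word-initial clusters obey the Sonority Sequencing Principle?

6

(a) 1-3-4-4 → obeys
(b) 2-2-4 → obeys
(c) 1-4-1 → violates
(d) 4-4-4 → obeys
(e) 1-2-2 → obeys
(f) 1-4-5 → obeys
(g) 1-1-2 → obeys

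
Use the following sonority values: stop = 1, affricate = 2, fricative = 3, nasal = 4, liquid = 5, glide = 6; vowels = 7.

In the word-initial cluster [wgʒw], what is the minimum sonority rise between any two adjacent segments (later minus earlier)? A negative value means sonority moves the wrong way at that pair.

-5

/w/ is a glide (sonority 6).
/g/ is a stop (sonority 1).
/ʒ/ is a fricative (sonority 3).
/w/ is a glide (sonority 6).
/w/→/g/: change -5.
/g/→/ʒ/: change +2.
/ʒ/→/w/: change +3.
Minimum = -5.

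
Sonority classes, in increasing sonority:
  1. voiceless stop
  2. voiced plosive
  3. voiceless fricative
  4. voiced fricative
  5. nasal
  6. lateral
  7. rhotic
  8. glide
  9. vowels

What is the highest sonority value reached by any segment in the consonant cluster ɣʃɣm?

/ɣ/ — voiced fricative, sonority 4.
/ʃ/ — voiceless fricative, sonority 3.
/ɣ/ — voiced fricative, sonority 4.
/m/ — nasal, sonority 5.
The maximum is 5.

5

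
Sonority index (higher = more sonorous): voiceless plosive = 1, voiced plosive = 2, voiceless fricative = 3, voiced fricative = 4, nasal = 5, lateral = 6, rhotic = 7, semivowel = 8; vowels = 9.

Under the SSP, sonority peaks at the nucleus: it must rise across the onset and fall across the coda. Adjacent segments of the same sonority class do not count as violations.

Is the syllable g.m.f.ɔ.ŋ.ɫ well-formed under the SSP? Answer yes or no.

no

Onset: /g/ is a voiced plosive (sonority 2), /m/ is a nasal (sonority 5), /f/ is a voiceless fricative (sonority 3); then the nucleus /ɔ/ (sonority 9).
Onset profile 2-5-3-9 — does not rise throughout.
Coda: /ŋ/ is a nasal (sonority 5), /ɫ/ is a lateral (sonority 6).
Coda profile 9-5-6 — does not fall throughout.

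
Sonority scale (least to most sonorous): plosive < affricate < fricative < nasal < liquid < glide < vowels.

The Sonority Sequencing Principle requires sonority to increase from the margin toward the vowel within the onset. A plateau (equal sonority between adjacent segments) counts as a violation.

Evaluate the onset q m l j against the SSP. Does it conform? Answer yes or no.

yes

/q/ is a plosive (sonority 1).
/m/ is a nasal (sonority 4).
/l/ is a liquid (sonority 5).
/j/ is a glide (sonority 6).
The profile 1-4-5-6 strictly rises, so the onset satisfies the SSP.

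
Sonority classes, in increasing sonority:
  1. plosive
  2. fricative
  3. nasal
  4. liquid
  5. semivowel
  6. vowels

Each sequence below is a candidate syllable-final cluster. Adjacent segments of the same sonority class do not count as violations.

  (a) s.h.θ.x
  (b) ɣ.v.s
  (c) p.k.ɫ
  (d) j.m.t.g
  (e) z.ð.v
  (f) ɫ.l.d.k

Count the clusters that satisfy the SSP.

5

(a) s.h.θ.x: profile 2-2-2-2 — obeys.
(b) ɣ.v.s: profile 2-2-2 — obeys.
(c) p.k.ɫ: profile 1-1-4 — violates.
(d) j.m.t.g: profile 5-3-1-1 — obeys.
(e) z.ð.v: profile 2-2-2 — obeys.
(f) ɫ.l.d.k: profile 4-4-1-1 — obeys.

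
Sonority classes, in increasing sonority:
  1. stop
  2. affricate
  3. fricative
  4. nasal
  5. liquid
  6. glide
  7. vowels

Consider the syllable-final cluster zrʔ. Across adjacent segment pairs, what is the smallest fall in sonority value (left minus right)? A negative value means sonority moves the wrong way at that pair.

/z/: fricative = 3.
/r/: liquid = 5.
/ʔ/: stop = 1.
/z/→/r/: change -2.
/r/→/ʔ/: change +4.
Minimum = -2.

-2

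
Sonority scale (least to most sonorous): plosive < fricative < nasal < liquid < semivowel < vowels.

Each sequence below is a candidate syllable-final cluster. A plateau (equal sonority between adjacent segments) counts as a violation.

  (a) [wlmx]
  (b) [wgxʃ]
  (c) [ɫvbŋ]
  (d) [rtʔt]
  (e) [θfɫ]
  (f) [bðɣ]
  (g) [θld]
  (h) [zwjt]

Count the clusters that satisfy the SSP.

(a) 5-4-3-2 → obeys
(b) 5-1-2-2 → violates
(c) 4-2-1-3 → violates
(d) 4-1-1-1 → violates
(e) 2-2-4 → violates
(f) 1-2-2 → violates
(g) 2-4-1 → violates
(h) 2-5-5-1 → violates

1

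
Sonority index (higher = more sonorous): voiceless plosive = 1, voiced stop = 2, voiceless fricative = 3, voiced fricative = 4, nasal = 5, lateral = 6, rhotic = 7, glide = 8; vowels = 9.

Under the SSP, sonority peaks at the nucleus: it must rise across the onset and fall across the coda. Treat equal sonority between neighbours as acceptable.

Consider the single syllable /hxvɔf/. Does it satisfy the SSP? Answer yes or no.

yes

Onset: /h/ is a voiceless fricative (sonority 3), /x/ is a voiceless fricative (sonority 3), /v/ is a voiced fricative (sonority 4); then the nucleus /ɔ/ (sonority 9).
Onset profile 3-3-4-9 — rises to the nucleus.
Coda: /f/ is a voiceless fricative (sonority 3).
Coda profile 9-3 — falls from the nucleus.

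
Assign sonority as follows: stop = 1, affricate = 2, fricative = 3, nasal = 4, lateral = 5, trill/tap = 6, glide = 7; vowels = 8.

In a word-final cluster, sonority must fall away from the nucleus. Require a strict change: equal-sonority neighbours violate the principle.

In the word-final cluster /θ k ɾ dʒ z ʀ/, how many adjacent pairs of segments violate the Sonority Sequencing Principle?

/θ/: fricative = 3.
/k/: stop = 1.
/ɾ/: trill/tap = 6.
/dʒ/: affricate = 2.
/z/: fricative = 3.
/ʀ/: trill/tap = 6.
/θ/→/k/: 3→1 (falls) — ok.
/k/→/ɾ/: 1→6 (does not fall) — violation.
/ɾ/→/dʒ/: 6→2 (falls) — ok.
/dʒ/→/z/: 2→3 (does not fall) — violation.
/z/→/ʀ/: 3→6 (does not fall) — violation.

3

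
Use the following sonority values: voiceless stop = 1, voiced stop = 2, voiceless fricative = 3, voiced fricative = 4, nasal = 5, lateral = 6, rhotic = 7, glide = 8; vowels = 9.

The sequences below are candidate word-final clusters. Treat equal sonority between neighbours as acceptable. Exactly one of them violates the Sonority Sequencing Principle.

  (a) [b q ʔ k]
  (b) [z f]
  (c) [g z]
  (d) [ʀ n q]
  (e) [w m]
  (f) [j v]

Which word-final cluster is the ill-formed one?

(a) 2-1-1-1 → obeys
(b) 4-3 → obeys
(c) 2-4 → violates
(d) 7-5-1 → obeys
(e) 8-5 → obeys
(f) 8-4 → obeys

c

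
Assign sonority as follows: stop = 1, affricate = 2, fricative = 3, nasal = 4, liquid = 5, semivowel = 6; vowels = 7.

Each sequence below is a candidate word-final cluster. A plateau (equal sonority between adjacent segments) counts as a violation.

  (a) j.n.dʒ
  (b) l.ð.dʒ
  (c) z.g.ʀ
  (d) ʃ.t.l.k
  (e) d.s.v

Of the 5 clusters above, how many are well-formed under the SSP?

2

(a) j.n.dʒ: profile 6-4-2 — obeys.
(b) l.ð.dʒ: profile 5-3-2 — obeys.
(c) z.g.ʀ: profile 3-1-5 — violates.
(d) ʃ.t.l.k: profile 3-1-5-1 — violates.
(e) d.s.v: profile 1-3-3 — violates.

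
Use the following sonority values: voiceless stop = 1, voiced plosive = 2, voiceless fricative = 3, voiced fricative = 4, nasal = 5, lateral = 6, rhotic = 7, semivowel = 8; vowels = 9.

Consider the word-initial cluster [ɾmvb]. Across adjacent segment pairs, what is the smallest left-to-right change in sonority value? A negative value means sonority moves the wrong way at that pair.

-2

/ɾ/ — rhotic, sonority 7.
/m/ — nasal, sonority 5.
/v/ — voiced fricative, sonority 4.
/b/ — voiced plosive, sonority 2.
/ɾ/→/m/: change -2.
/m/→/v/: change -1.
/v/→/b/: change -2.
Minimum = -2.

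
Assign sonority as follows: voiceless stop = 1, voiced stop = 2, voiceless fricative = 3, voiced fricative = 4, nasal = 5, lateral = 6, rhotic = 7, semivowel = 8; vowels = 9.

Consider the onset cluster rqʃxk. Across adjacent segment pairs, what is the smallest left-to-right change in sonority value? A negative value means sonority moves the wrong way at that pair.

/r/ — rhotic, sonority 7.
/q/ — voiceless stop, sonority 1.
/ʃ/ — voiceless fricative, sonority 3.
/x/ — voiceless fricative, sonority 3.
/k/ — voiceless stop, sonority 1.
/r/→/q/: change -6.
/q/→/ʃ/: change +2.
/ʃ/→/x/: change +0.
/x/→/k/: change -2.
Minimum = -6.

-6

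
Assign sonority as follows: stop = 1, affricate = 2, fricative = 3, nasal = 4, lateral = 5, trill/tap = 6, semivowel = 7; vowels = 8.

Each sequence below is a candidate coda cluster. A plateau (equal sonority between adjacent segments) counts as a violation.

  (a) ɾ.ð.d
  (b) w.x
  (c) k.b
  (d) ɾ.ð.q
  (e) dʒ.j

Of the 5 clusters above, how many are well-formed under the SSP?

(a) ɾ.ð.d: profile 6-3-1 — obeys.
(b) w.x: profile 7-3 — obeys.
(c) k.b: profile 1-1 — violates.
(d) ɾ.ð.q: profile 6-3-1 — obeys.
(e) dʒ.j: profile 2-7 — violates.

3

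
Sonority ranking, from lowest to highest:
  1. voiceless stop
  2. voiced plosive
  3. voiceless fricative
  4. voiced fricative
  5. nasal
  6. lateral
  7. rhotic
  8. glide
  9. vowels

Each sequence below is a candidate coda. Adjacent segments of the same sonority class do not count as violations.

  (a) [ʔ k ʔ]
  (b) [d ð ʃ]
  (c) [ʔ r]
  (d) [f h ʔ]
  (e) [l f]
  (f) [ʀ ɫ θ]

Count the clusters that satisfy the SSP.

(a) [ʔ k ʔ]: profile 1-1-1 — obeys.
(b) [d ð ʃ]: profile 2-4-3 — violates.
(c) [ʔ r]: profile 1-7 — violates.
(d) [f h ʔ]: profile 3-3-1 — obeys.
(e) [l f]: profile 6-3 — obeys.
(f) [ʀ ɫ θ]: profile 7-6-3 — obeys.

4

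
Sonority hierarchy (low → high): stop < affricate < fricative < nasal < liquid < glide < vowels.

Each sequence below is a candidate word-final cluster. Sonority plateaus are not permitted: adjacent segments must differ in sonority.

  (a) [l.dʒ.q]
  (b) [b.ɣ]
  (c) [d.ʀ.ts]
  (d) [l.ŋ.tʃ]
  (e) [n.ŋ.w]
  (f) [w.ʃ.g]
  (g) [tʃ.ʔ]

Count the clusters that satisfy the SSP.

4

(a) [l.dʒ.q]: profile 5-2-1 — obeys.
(b) [b.ɣ]: profile 1-3 — violates.
(c) [d.ʀ.ts]: profile 1-5-2 — violates.
(d) [l.ŋ.tʃ]: profile 5-4-2 — obeys.
(e) [n.ŋ.w]: profile 4-4-6 — violates.
(f) [w.ʃ.g]: profile 6-3-1 — obeys.
(g) [tʃ.ʔ]: profile 2-1 — obeys.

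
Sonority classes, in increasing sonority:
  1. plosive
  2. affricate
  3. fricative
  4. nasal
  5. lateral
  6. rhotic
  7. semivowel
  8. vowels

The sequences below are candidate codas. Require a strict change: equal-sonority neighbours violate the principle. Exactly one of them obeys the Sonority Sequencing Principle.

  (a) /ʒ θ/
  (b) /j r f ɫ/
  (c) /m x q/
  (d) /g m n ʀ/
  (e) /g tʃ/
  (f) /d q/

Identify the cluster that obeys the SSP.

(a) /ʒ θ/: profile 3-3 — violates.
(b) /j r f ɫ/: profile 7-6-3-5 — violates.
(c) /m x q/: profile 4-3-1 — obeys.
(d) /g m n ʀ/: profile 1-4-4-6 — violates.
(e) /g tʃ/: profile 1-2 — violates.
(f) /d q/: profile 1-1 — violates.

c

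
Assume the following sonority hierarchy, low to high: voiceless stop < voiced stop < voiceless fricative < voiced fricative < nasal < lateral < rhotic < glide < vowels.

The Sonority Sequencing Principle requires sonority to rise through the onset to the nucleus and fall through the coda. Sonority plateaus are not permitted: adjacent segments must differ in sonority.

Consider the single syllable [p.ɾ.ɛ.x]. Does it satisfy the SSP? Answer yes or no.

Onset: /p/ is a voiceless stop (sonority 1), /ɾ/ is a rhotic (sonority 7); then the nucleus /ɛ/ (sonority 9).
Onset profile 1-7-9 — rises to the nucleus.
Coda: /x/ is a voiceless fricative (sonority 3).
Coda profile 9-3 — falls from the nucleus.

yes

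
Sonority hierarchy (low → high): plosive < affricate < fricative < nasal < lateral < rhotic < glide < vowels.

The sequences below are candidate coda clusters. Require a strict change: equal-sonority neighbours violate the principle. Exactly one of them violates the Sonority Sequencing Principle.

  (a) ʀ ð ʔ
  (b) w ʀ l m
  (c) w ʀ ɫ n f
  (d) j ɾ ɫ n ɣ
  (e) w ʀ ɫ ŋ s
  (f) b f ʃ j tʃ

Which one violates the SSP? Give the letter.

f

(a) sonority 6-3-1: well-formed.
(b) sonority 7-6-5-4: well-formed.
(c) sonority 7-6-5-4-3: well-formed.
(d) sonority 7-6-5-4-3: well-formed.
(e) sonority 7-6-5-4-3: well-formed.
(f) sonority 1-3-3-7-2: ill-formed.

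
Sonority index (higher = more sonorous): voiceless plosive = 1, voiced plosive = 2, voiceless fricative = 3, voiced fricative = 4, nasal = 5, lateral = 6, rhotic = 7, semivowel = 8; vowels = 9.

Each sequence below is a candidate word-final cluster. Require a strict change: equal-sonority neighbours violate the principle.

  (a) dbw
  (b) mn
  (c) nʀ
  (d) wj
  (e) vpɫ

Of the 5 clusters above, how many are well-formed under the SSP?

0

(a) 2-2-8 → violates
(b) 5-5 → violates
(c) 5-7 → violates
(d) 8-8 → violates
(e) 4-1-6 → violates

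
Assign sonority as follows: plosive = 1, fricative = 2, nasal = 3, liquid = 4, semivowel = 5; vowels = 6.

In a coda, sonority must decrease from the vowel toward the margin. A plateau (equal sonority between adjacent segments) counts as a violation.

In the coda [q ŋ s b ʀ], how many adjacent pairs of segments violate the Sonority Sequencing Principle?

/q/: plosive = 1.
/ŋ/: nasal = 3.
/s/: fricative = 2.
/b/: plosive = 1.
/ʀ/: liquid = 4.
/q/→/ŋ/: 1→3 (does not fall) — violation.
/ŋ/→/s/: 3→2 (falls) — ok.
/s/→/b/: 2→1 (falls) — ok.
/b/→/ʀ/: 1→4 (does not fall) — violation.

2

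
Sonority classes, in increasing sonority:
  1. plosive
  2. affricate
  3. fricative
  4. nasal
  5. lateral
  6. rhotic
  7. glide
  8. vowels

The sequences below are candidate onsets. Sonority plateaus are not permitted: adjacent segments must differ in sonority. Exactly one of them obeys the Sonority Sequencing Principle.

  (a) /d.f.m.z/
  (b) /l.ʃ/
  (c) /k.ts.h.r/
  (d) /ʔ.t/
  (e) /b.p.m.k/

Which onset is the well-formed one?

(a) sonority 1-3-4-3: ill-formed.
(b) sonority 5-3: ill-formed.
(c) sonority 1-2-3-6: well-formed.
(d) sonority 1-1: ill-formed.
(e) sonority 1-1-4-1: ill-formed.

c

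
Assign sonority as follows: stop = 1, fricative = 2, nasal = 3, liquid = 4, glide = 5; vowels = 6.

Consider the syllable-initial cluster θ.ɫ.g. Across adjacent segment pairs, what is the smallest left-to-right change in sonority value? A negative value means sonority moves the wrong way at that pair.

-3

/θ/ is a fricative (sonority 2).
/ɫ/ is a liquid (sonority 4).
/g/ is a stop (sonority 1).
/θ/→/ɫ/: change +2.
/ɫ/→/g/: change -3.
Minimum = -3.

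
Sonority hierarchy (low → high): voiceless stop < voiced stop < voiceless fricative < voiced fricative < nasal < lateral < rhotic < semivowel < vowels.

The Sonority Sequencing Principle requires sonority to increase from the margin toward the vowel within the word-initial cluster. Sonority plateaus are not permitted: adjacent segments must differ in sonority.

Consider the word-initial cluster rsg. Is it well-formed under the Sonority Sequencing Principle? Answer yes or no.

/r/ — rhotic, sonority 7.
/s/ — voiceless fricative, sonority 3.
/g/ — voiced stop, sonority 2.
The profile is 7-3-2. Between /r/ (7) and /s/ (3) sonority does not rise, so the cluster violates the SSP.

no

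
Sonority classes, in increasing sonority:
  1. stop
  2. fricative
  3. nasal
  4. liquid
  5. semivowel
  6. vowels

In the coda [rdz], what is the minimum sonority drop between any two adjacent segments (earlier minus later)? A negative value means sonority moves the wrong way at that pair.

-1

/r/: liquid = 4.
/d/: stop = 1.
/z/: fricative = 2.
/r/→/d/: change +3.
/d/→/z/: change -1.
Minimum = -1.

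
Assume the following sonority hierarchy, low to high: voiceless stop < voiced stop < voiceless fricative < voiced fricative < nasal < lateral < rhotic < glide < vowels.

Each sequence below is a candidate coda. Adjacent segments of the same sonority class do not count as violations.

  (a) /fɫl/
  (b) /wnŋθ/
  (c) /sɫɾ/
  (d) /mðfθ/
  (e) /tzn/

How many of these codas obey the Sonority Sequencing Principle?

(a) 3-6-6 → violates
(b) 8-5-5-3 → obeys
(c) 3-6-7 → violates
(d) 5-4-3-3 → obeys
(e) 1-4-5 → violates

2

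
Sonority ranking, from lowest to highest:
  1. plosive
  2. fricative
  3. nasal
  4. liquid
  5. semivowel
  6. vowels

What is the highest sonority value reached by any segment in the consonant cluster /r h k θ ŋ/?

4

/r/ — liquid, sonority 4.
/h/ — fricative, sonority 2.
/k/ — plosive, sonority 1.
/θ/ — fricative, sonority 2.
/ŋ/ — nasal, sonority 3.
The maximum is 4.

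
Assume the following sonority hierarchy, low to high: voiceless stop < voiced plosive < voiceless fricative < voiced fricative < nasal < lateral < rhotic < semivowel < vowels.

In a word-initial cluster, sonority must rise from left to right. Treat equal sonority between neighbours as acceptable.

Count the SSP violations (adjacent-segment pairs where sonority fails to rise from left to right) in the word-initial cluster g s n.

0

/g/ is a voiced plosive (sonority 2).
/s/ is a voiceless fricative (sonority 3).
/n/ is a nasal (sonority 5).
/g/→/s/: 2→3 (rises) — ok.
/s/→/n/: 3→5 (rises) — ok.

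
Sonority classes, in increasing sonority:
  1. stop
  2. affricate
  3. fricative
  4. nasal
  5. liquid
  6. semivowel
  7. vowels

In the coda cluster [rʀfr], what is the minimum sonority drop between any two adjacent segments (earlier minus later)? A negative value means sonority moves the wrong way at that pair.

/r/: liquid = 5.
/ʀ/: liquid = 5.
/f/: fricative = 3.
/r/: liquid = 5.
/r/→/ʀ/: change +0.
/ʀ/→/f/: change +2.
/f/→/r/: change -2.
Minimum = -2.

-2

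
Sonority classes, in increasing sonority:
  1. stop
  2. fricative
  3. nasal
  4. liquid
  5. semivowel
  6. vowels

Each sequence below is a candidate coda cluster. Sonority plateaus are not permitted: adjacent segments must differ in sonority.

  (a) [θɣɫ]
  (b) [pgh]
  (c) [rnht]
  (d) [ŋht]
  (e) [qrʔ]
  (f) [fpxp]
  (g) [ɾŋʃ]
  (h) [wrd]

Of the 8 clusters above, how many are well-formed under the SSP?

4

(a) sonority 2-2-4: ill-formed.
(b) sonority 1-1-2: ill-formed.
(c) sonority 4-3-2-1: well-formed.
(d) sonority 3-2-1: well-formed.
(e) sonority 1-4-1: ill-formed.
(f) sonority 2-1-2-1: ill-formed.
(g) sonority 4-3-2: well-formed.
(h) sonority 5-4-1: well-formed.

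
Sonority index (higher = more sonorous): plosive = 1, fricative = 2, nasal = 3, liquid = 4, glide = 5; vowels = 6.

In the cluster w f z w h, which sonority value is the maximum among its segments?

/w/: glide = 5.
/f/: fricative = 2.
/z/: fricative = 2.
/w/: glide = 5.
/h/: fricative = 2.
The maximum is 5.

5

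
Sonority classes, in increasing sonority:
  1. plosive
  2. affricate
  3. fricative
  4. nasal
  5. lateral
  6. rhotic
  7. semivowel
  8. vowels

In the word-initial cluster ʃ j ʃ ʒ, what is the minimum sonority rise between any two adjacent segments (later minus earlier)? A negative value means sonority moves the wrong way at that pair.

/ʃ/: fricative = 3.
/j/: semivowel = 7.
/ʃ/: fricative = 3.
/ʒ/: fricative = 3.
/ʃ/→/j/: change +4.
/j/→/ʃ/: change -4.
/ʃ/→/ʒ/: change +0.
Minimum = -4.

-4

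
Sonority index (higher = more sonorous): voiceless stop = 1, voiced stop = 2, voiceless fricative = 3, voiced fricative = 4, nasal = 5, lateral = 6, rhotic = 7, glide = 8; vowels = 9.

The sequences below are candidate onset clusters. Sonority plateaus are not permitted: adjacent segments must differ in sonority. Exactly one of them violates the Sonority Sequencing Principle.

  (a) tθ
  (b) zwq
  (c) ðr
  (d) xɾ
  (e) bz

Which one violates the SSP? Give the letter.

b

(a) tθ: profile 1-3 — obeys.
(b) zwq: profile 4-8-1 — violates.
(c) ðr: profile 4-7 — obeys.
(d) xɾ: profile 3-7 — obeys.
(e) bz: profile 2-4 — obeys.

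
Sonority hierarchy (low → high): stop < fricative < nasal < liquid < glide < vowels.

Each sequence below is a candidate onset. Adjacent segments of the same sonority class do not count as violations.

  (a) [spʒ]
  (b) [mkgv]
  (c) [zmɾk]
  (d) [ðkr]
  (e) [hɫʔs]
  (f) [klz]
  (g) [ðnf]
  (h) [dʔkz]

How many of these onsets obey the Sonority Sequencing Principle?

1

(a) [spʒ]: profile 2-1-2 — violates.
(b) [mkgv]: profile 3-1-1-2 — violates.
(c) [zmɾk]: profile 2-3-4-1 — violates.
(d) [ðkr]: profile 2-1-4 — violates.
(e) [hɫʔs]: profile 2-4-1-2 — violates.
(f) [klz]: profile 1-4-2 — violates.
(g) [ðnf]: profile 2-3-2 — violates.
(h) [dʔkz]: profile 1-1-1-2 — obeys.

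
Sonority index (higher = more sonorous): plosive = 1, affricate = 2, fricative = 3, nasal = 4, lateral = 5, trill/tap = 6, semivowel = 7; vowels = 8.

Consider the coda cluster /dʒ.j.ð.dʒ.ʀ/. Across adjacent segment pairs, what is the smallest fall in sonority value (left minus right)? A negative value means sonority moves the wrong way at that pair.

-5

/dʒ/ is an affricate (sonority 2).
/j/ is a semivowel (sonority 7).
/ð/ is a fricative (sonority 3).
/dʒ/ is an affricate (sonority 2).
/ʀ/ is a trill/tap (sonority 6).
/dʒ/→/j/: change -5.
/j/→/ð/: change +4.
/ð/→/dʒ/: change +1.
/dʒ/→/ʀ/: change -4.
Minimum = -5.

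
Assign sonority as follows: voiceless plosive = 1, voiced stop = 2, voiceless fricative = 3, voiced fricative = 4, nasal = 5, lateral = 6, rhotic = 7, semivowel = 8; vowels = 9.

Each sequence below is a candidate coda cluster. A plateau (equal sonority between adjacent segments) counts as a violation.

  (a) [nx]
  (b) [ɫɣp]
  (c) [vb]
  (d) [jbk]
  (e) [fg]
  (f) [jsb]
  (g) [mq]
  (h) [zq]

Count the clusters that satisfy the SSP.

8

(a) 5-3 → obeys
(b) 6-4-1 → obeys
(c) 4-2 → obeys
(d) 8-2-1 → obeys
(e) 3-2 → obeys
(f) 8-3-2 → obeys
(g) 5-1 → obeys
(h) 4-1 → obeys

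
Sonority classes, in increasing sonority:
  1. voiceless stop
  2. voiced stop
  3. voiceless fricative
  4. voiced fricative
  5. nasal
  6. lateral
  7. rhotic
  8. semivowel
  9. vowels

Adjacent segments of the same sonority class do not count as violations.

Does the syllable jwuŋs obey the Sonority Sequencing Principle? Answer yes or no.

Onset: /j/ is a semivowel (sonority 8), /w/ is a semivowel (sonority 8); then the nucleus /u/ (sonority 9).
Onset profile 8-8-9 — rises to the nucleus.
Coda: /ŋ/ is a nasal (sonority 5), /s/ is a voiceless fricative (sonority 3).
Coda profile 9-5-3 — falls from the nucleus.

yes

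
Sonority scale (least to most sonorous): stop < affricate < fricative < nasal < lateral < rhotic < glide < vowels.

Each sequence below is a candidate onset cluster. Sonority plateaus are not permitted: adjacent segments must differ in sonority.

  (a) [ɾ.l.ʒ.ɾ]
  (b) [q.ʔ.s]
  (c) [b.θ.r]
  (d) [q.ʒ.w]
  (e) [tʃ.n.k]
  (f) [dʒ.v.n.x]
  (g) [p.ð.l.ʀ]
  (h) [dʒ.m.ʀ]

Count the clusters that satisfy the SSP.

(a) sonority 6-5-3-6: ill-formed.
(b) sonority 1-1-3: ill-formed.
(c) sonority 1-3-6: well-formed.
(d) sonority 1-3-7: well-formed.
(e) sonority 2-4-1: ill-formed.
(f) sonority 2-3-4-3: ill-formed.
(g) sonority 1-3-5-6: well-formed.
(h) sonority 2-4-6: well-formed.

4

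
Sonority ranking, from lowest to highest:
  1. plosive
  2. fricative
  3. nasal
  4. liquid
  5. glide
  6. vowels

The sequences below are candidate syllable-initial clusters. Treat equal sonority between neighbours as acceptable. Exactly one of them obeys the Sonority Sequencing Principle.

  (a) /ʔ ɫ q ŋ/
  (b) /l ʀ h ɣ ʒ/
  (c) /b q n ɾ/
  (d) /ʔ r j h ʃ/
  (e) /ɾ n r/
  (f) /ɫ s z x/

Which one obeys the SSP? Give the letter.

(a) sonority 1-4-1-3: ill-formed.
(b) sonority 4-4-2-2-2: ill-formed.
(c) sonority 1-1-3-4: well-formed.
(d) sonority 1-4-5-2-2: ill-formed.
(e) sonority 4-3-4: ill-formed.
(f) sonority 4-2-2-2: ill-formed.

c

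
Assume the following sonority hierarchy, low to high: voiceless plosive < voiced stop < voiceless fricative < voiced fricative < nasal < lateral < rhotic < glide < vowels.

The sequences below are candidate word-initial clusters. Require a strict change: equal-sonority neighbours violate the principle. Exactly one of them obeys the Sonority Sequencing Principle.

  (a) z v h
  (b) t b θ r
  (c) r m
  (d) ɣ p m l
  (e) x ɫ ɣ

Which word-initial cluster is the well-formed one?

b

(a) 4-4-3 → violates
(b) 1-2-3-7 → obeys
(c) 7-5 → violates
(d) 4-1-5-6 → violates
(e) 3-6-4 → violates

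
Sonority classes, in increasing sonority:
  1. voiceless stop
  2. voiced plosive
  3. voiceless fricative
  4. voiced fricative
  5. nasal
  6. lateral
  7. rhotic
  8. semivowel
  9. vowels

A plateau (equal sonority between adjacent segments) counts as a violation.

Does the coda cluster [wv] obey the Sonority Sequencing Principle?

yes

/w/: semivowel = 8.
/v/: voiced fricative = 4.
The profile 8-4 strictly falls, so the coda cluster satisfies the SSP.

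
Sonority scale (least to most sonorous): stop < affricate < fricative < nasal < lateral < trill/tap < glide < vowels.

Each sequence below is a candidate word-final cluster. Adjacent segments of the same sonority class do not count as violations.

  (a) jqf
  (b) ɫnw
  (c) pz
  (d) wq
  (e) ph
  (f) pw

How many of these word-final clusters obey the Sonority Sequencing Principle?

(a) 7-1-3 → violates
(b) 5-4-7 → violates
(c) 1-3 → violates
(d) 7-1 → obeys
(e) 1-3 → violates
(f) 1-7 → violates

1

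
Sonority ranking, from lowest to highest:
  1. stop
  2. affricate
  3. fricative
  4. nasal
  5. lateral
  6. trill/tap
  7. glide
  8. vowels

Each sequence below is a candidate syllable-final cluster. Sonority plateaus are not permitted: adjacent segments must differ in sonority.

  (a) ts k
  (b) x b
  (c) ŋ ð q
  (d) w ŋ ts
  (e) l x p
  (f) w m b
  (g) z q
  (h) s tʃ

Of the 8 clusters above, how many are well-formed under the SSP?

(a) ts k: profile 2-1 — obeys.
(b) x b: profile 3-1 — obeys.
(c) ŋ ð q: profile 4-3-1 — obeys.
(d) w ŋ ts: profile 7-4-2 — obeys.
(e) l x p: profile 5-3-1 — obeys.
(f) w m b: profile 7-4-1 — obeys.
(g) z q: profile 3-1 — obeys.
(h) s tʃ: profile 3-2 — obeys.

8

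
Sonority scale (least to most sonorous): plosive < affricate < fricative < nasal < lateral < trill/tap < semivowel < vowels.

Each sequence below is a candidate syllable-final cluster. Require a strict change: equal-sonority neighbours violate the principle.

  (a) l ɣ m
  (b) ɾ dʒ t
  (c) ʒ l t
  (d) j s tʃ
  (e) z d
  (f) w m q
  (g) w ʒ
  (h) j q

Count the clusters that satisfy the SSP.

(a) l ɣ m: profile 5-3-4 — violates.
(b) ɾ dʒ t: profile 6-2-1 — obeys.
(c) ʒ l t: profile 3-5-1 — violates.
(d) j s tʃ: profile 7-3-2 — obeys.
(e) z d: profile 3-1 — obeys.
(f) w m q: profile 7-4-1 — obeys.
(g) w ʒ: profile 7-3 — obeys.
(h) j q: profile 7-1 — obeys.

6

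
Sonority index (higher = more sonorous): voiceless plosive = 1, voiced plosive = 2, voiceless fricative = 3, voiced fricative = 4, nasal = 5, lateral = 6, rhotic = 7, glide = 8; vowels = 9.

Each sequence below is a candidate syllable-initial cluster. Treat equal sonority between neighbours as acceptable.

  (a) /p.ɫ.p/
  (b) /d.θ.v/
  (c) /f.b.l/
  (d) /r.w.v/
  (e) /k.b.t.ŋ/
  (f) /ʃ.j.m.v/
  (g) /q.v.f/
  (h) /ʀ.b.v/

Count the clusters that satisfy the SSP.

1

(a) 1-6-1 → violates
(b) 2-3-4 → obeys
(c) 3-2-6 → violates
(d) 7-8-4 → violates
(e) 1-2-1-5 → violates
(f) 3-8-5-4 → violates
(g) 1-4-3 → violates
(h) 7-2-4 → violates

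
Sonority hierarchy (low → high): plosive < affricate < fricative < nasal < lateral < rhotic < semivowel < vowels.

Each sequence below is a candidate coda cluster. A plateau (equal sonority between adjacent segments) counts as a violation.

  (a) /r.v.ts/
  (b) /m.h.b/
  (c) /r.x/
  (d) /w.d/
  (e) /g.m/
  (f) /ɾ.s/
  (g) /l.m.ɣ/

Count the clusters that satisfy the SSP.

6

(a) sonority 6-3-2: well-formed.
(b) sonority 4-3-1: well-formed.
(c) sonority 6-3: well-formed.
(d) sonority 7-1: well-formed.
(e) sonority 1-4: ill-formed.
(f) sonority 6-3: well-formed.
(g) sonority 5-4-3: well-formed.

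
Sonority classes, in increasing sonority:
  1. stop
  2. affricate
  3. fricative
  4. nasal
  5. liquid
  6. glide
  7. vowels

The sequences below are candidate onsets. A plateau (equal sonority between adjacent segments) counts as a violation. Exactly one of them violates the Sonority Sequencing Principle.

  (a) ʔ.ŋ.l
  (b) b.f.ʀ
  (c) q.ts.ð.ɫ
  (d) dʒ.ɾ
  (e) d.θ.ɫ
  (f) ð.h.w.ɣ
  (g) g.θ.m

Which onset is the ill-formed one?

f

(a) ʔ.ŋ.l: profile 1-4-5 — obeys.
(b) b.f.ʀ: profile 1-3-5 — obeys.
(c) q.ts.ð.ɫ: profile 1-2-3-5 — obeys.
(d) dʒ.ɾ: profile 2-5 — obeys.
(e) d.θ.ɫ: profile 1-3-5 — obeys.
(f) ð.h.w.ɣ: profile 3-3-6-3 — violates.
(g) g.θ.m: profile 1-3-4 — obeys.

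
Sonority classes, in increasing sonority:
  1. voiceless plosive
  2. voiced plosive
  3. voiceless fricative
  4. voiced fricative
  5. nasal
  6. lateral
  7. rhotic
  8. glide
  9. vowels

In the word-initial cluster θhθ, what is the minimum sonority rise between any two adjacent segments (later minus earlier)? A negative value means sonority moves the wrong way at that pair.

0

/θ/ is a voiceless fricative (sonority 3).
/h/ is a voiceless fricative (sonority 3).
/θ/ is a voiceless fricative (sonority 3).
/θ/→/h/: change +0.
/h/→/θ/: change +0.
Minimum = 0.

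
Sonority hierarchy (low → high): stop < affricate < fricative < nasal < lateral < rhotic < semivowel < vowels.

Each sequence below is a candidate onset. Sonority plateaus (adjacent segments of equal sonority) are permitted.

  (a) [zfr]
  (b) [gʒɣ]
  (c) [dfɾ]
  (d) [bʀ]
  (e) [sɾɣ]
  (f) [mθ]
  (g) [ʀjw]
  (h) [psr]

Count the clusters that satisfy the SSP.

(a) [zfr]: profile 3-3-6 — obeys.
(b) [gʒɣ]: profile 1-3-3 — obeys.
(c) [dfɾ]: profile 1-3-6 — obeys.
(d) [bʀ]: profile 1-6 — obeys.
(e) [sɾɣ]: profile 3-6-3 — violates.
(f) [mθ]: profile 4-3 — violates.
(g) [ʀjw]: profile 6-7-7 — obeys.
(h) [psr]: profile 1-3-6 — obeys.

6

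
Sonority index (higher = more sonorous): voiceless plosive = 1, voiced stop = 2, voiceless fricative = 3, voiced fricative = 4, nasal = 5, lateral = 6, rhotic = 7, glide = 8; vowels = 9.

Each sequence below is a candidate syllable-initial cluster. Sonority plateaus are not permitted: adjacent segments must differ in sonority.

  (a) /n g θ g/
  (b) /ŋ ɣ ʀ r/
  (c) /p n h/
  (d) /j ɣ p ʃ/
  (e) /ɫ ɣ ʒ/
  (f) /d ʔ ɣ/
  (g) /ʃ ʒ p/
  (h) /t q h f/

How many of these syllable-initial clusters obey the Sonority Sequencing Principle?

(a) sonority 5-2-3-2: ill-formed.
(b) sonority 5-4-7-7: ill-formed.
(c) sonority 1-5-3: ill-formed.
(d) sonority 8-4-1-3: ill-formed.
(e) sonority 6-4-4: ill-formed.
(f) sonority 2-1-4: ill-formed.
(g) sonority 3-4-1: ill-formed.
(h) sonority 1-1-3-3: ill-formed.

0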